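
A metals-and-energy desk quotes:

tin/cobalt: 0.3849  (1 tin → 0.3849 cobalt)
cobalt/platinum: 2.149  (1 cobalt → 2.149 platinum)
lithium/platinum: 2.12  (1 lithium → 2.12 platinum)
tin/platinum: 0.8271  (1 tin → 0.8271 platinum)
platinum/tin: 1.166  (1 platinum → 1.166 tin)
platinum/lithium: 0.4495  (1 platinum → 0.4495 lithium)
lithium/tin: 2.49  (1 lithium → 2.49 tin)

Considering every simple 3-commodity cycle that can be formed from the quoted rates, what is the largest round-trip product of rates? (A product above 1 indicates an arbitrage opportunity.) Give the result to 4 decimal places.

tin→cobalt→platinum→tin: 0.3849 × 2.149 × 1.166 = 0.96446
tin→platinum→lithium→tin: 0.8271 × 0.4495 × 2.49 = 0.92574
Maximum is tin→cobalt→platinum→tin at 0.9645; no arbitrage — every cycle loses value.

0.9645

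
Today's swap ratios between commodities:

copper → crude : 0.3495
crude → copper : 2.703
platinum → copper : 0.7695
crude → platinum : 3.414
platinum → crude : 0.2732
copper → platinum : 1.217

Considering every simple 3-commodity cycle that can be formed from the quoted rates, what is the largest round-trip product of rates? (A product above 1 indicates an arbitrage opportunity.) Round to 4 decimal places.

crude→platinum→copper→crude: 3.414 × 0.7695 × 0.3495 = 0.91816
crude→copper→platinum→crude: 2.703 × 1.217 × 0.2732 = 0.89871
Maximum is crude→platinum→copper→crude at 0.9182; no arbitrage — every cycle loses value.

0.9182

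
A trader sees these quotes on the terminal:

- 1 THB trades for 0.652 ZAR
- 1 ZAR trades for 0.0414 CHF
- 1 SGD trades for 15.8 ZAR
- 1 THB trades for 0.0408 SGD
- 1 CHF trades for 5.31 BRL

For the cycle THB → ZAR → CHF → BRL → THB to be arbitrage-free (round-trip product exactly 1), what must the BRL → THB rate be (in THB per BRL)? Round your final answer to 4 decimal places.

Known legs of the cycle: 0.652 × 0.0414 × 5.31 = 0.143331768
For no arbitrage the full-cycle product must be 1, so the missing rate is 1 / 0.143331768 ≈ 6.976820.

6.9768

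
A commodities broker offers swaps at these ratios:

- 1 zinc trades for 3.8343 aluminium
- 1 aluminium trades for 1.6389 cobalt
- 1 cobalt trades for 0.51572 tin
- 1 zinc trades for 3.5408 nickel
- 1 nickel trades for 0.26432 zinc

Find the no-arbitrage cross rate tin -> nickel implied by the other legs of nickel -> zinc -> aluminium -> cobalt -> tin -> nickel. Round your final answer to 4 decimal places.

Known legs of the cycle: 0.26432 × 3.8343 × 1.6389 × 0.51572 = 0.856608825272433408
For no arbitrage the full-cycle product must be 1, so the missing rate is 1 / 0.856608825272433408 ≈ 1.167394.

1.1674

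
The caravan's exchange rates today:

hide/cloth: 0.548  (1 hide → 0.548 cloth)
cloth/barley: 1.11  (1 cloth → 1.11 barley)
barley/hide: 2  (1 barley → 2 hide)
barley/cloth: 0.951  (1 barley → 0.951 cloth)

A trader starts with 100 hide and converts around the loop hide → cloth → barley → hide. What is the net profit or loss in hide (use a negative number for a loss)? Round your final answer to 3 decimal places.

21.656

100 hide × 0.548 = 54.8 cloth
54.8 cloth × 1.11 = 60.828 barley
60.828 barley × 2 = 121.656 hide
Net change: 121.656 − 100 = 21.656 hide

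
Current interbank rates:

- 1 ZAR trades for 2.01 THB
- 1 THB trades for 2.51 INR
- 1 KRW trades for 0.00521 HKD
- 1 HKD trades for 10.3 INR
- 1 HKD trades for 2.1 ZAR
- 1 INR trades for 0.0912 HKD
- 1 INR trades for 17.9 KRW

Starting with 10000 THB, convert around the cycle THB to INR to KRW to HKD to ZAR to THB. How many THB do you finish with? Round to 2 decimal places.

9880.52

10000 THB × 2.51 = 25100 INR
25100 INR × 17.9 = 449290 KRW
449290 KRW × 0.00521 = 2340.8009 HKD
2340.8009 HKD × 2.1 = 4915.68189 ZAR
4915.68189 ZAR × 2.01 = 9880.5205989 THB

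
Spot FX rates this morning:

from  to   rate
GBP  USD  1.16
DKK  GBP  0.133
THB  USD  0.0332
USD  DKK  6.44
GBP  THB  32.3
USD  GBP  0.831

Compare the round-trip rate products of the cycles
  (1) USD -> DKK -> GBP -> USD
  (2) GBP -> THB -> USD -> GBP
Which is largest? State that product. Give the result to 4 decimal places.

(1) 6.44 × 0.133 × 1.16 = 0.99356
(2) 32.3 × 0.0332 × 0.831 = 0.89113
Highest is cycle (1) at 0.9936 (≤1, no arbitrage).

0.9936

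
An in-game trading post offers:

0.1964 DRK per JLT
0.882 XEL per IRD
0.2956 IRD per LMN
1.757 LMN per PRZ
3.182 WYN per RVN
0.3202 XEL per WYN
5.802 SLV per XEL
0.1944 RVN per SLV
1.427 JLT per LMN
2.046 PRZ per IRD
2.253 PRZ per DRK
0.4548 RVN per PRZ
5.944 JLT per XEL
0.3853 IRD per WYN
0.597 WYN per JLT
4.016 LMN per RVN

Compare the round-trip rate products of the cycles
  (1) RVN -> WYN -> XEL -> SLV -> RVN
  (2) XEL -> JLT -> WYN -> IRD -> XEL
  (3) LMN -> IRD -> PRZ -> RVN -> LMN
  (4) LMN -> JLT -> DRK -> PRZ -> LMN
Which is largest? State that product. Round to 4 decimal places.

1.2059

(1) 3.182 × 0.3202 × 5.802 × 0.1944 = 1.14920
(2) 5.944 × 0.597 × 0.3853 × 0.882 = 1.20593
(3) 0.2956 × 2.046 × 0.4548 × 4.016 = 1.10465
(4) 1.427 × 0.1964 × 2.253 × 1.757 = 1.10943
Highest is cycle (2) at 1.2059 (>1, arbitrage).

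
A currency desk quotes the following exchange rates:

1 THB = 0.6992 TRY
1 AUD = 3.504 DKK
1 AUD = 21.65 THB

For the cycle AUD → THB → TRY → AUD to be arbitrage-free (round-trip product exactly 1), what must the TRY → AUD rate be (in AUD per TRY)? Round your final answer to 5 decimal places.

Known legs of the cycle: 21.65 × 0.6992 = 15.13768
For no arbitrage the full-cycle product must be 1, so the missing rate is 1 / 15.13768 ≈ 0.0660603.

0.06606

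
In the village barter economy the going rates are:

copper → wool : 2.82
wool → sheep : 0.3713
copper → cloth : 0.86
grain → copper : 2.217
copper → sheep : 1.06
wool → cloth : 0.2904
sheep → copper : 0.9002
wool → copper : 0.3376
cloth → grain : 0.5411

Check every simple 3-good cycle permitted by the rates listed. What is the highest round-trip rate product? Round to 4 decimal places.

grain→copper→cloth→grain: 2.217 × 0.86 × 0.5411 = 1.03167
wool→sheep→copper→wool: 0.3713 × 0.9002 × 2.82 = 0.94257
Maximum is grain→copper→cloth→grain at 1.0317; arbitrage exists.

1.0317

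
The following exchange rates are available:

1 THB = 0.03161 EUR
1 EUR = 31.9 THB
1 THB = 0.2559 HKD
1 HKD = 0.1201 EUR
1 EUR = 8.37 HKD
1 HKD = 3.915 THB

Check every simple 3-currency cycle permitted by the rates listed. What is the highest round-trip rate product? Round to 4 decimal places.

THB→EUR→HKD→THB: 0.03161 × 8.37 × 3.915 = 1.03581
THB→HKD→EUR→THB: 0.2559 × 0.1201 × 31.9 = 0.98040
Maximum is THB→EUR→HKD→THB at 1.0358; arbitrage exists.

1.0358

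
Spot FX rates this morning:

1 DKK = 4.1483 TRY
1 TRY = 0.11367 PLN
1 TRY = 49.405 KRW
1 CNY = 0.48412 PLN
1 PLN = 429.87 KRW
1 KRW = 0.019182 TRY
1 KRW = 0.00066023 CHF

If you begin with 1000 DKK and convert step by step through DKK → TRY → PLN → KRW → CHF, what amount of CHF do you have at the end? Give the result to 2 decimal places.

1000 DKK × 4.1483 = 4148.3 TRY
4148.3 TRY × 0.11367 = 471.537261 PLN
471.537261 PLN × 429.87 = 202699.72238607 KRW
202699.72238607 KRW × 0.00066023 = 133.8284377109549961 CHF

133.83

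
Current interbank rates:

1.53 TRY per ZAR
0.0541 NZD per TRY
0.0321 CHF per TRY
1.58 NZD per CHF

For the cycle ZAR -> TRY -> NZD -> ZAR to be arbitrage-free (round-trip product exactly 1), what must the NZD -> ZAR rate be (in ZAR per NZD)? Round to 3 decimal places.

Known legs of the cycle: 1.53 × 0.0541 = 0.082773
For no arbitrage the full-cycle product must be 1, so the missing rate is 1 / 0.082773 ≈ 12.08123.

12.081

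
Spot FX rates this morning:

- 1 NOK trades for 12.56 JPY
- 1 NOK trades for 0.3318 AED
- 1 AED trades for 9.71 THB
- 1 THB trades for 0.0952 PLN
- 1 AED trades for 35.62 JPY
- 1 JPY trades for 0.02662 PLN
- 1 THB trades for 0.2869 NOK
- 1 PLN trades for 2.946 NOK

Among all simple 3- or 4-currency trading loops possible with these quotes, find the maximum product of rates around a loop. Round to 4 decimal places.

NOK→JPY→PLN→NOK: 12.56 × 0.02662 × 2.946 = 0.98499
NOK→AED→JPY→PLN→NOK: 0.3318 × 35.62 × 0.02662 × 2.946 = 0.92685
NOK→AED→THB→NOK: 0.3318 × 9.71 × 0.2869 = 0.92433
NOK→AED→THB→PLN→NOK: 0.3318 × 9.71 × 0.0952 × 2.946 = 0.90358
Maximum is NOK→JPY→PLN→NOK at 0.9850; no arbitrage — every cycle loses value.

0.9850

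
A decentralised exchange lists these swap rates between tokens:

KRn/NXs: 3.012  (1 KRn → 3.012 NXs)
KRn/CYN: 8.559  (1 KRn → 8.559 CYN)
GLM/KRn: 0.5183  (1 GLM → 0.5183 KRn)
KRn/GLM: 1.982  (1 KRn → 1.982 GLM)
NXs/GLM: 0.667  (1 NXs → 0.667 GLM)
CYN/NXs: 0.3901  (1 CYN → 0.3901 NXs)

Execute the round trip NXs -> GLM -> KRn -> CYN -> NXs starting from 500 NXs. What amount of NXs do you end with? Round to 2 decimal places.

500 NXs × 0.667 = 333.5 GLM
333.5 GLM × 0.5183 = 172.85305 KRn
172.85305 KRn × 8.559 = 1479.44925495 CYN
1479.44925495 CYN × 0.3901 = 577.133154355995 NXs

577.13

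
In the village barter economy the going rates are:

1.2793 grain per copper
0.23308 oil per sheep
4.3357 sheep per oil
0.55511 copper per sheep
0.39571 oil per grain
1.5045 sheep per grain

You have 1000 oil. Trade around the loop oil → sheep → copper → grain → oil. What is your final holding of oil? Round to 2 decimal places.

1218.39

1000 oil × 4.3357 = 4335.7 sheep
4335.7 sheep × 0.55511 = 2406.790427 copper
2406.790427 copper × 1.2793 = 3079.0069932611 grain
3079.0069932611 grain × 0.39571 = 1218.393857303349881 oil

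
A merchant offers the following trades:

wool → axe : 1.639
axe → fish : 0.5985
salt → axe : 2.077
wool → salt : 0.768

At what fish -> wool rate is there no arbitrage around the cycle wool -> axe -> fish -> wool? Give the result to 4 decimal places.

1.0194

Known legs of the cycle: 1.639 × 0.5985 = 0.9809415
For no arbitrage the full-cycle product must be 1, so the missing rate is 1 / 0.9809415 ≈ 1.019429.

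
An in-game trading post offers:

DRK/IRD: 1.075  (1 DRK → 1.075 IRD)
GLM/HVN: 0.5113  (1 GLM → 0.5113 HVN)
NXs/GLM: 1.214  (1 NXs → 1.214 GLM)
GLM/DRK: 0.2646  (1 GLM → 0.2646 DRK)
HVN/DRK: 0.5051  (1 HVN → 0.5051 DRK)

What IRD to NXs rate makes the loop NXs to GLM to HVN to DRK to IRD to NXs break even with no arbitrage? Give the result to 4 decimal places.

2.9670

Known legs of the cycle: 1.214 × 0.5113 × 0.5051 × 1.075 = 0.3370391200315
For no arbitrage the full-cycle product must be 1, so the missing rate is 1 / 0.3370391200315 ≈ 2.967015.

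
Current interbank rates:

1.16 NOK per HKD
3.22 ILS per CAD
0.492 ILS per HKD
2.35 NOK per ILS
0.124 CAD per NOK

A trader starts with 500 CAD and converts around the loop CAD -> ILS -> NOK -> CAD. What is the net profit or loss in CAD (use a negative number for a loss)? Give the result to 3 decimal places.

-30.846

500 CAD × 3.22 = 1610 ILS
1610 ILS × 2.35 = 3783.5 NOK
3783.5 NOK × 0.124 = 469.154 CAD
Net change: 469.154 − 500 = -30.846 CAD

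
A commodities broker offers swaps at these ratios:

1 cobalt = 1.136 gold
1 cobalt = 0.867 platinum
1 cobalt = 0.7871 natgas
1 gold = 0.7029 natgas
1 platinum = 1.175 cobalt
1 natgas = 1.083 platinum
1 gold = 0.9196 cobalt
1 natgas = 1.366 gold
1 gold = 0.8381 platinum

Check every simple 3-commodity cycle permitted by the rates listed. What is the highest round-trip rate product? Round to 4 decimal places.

gold→platinum→cobalt→gold: 0.8381 × 1.175 × 1.136 = 1.11870
platinum→cobalt→natgas→platinum: 1.175 × 0.7871 × 1.083 = 1.00160
gold→cobalt→natgas→gold: 0.9196 × 0.7871 × 1.366 = 0.98873
Maximum is gold→platinum→cobalt→gold at 1.1187; arbitrage exists.

1.1187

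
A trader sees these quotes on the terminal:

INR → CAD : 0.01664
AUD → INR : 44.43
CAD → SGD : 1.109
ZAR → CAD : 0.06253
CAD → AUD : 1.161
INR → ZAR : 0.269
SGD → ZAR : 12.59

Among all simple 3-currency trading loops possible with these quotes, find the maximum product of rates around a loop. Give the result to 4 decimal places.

0.8731

CAD→SGD→ZAR→CAD: 1.109 × 12.59 × 0.06253 = 0.87306
INR→CAD→AUD→INR: 0.01664 × 1.161 × 44.43 = 0.85834
Maximum is CAD→SGD→ZAR→CAD at 0.8731; no arbitrage — every cycle loses value.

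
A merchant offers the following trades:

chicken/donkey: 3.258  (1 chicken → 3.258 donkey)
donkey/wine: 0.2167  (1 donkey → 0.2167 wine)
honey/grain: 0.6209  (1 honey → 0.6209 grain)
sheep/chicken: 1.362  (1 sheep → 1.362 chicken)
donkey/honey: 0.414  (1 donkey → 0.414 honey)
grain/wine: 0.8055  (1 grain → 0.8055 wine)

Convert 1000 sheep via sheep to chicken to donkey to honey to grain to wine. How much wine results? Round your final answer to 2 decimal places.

918.79

1000 sheep × 1.362 = 1362 chicken
1362 chicken × 3.258 = 4437.396 donkey
4437.396 donkey × 0.414 = 1837.081944 honey
1837.081944 honey × 0.6209 = 1140.6441790296 grain
1140.6441790296 grain × 0.8055 = 918.7888862083428 wine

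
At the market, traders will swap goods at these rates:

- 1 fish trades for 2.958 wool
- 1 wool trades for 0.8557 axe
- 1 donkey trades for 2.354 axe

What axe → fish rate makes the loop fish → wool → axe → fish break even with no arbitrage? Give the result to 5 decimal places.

Known legs of the cycle: 2.958 × 0.8557 = 2.5311606
For no arbitrage the full-cycle product must be 1, so the missing rate is 1 / 2.5311606 ≈ 0.3950757.

0.39508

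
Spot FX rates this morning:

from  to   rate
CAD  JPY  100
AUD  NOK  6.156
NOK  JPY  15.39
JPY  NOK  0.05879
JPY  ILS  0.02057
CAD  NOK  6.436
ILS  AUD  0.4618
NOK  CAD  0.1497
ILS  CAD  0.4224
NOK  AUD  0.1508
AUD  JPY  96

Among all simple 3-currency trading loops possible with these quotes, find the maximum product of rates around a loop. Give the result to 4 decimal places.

0.9119

JPY→ILS→AUD→JPY: 0.02057 × 0.4618 × 96 = 0.91193
JPY→NOK→CAD→JPY: 0.05879 × 0.1497 × 100 = 0.88009
JPY→ILS→CAD→JPY: 0.02057 × 0.4224 × 100 = 0.86888
JPY→NOK→AUD→JPY: 0.05879 × 0.1508 × 96 = 0.85109
Maximum is JPY→ILS→AUD→JPY at 0.9119; no arbitrage — every cycle loses value.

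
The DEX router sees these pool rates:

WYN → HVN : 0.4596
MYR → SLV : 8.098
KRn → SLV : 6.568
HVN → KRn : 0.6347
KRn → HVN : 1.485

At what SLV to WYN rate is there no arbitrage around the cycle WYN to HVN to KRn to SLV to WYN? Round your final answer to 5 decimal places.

Known legs of the cycle: 0.4596 × 0.6347 × 6.568 = 1.91593893216
For no arbitrage the full-cycle product must be 1, so the missing rate is 1 / 1.91593893216 ≈ 0.5219373.

0.52194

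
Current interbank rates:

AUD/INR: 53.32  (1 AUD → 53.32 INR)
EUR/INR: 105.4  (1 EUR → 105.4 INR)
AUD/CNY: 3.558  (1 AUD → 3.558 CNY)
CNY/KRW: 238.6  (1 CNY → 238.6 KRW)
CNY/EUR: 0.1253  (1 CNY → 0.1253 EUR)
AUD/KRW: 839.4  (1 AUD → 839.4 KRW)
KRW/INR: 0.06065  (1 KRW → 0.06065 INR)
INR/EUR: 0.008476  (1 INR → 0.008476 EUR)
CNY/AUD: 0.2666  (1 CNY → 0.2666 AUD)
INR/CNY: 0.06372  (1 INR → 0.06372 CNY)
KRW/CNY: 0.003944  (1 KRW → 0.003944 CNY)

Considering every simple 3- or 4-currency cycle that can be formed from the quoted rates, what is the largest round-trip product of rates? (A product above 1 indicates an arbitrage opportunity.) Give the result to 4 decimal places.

0.9221

KRW→INR→CNY→KRW: 0.06065 × 0.06372 × 238.6 = 0.92210
AUD→INR→CNY→AUD: 53.32 × 0.06372 × 0.2666 = 0.90579
KRW→CNY→AUD→KRW: 0.003944 × 0.2666 × 839.4 = 0.88260
KRW→INR→CNY→AUD→KRW: 0.06065 × 0.06372 × 0.2666 × 839.4 = 0.86484
EUR→INR→CNY→EUR: 105.4 × 0.06372 × 0.1253 = 0.84153
Maximum is KRW→INR→CNY→KRW at 0.9221; no arbitrage — every cycle loses value.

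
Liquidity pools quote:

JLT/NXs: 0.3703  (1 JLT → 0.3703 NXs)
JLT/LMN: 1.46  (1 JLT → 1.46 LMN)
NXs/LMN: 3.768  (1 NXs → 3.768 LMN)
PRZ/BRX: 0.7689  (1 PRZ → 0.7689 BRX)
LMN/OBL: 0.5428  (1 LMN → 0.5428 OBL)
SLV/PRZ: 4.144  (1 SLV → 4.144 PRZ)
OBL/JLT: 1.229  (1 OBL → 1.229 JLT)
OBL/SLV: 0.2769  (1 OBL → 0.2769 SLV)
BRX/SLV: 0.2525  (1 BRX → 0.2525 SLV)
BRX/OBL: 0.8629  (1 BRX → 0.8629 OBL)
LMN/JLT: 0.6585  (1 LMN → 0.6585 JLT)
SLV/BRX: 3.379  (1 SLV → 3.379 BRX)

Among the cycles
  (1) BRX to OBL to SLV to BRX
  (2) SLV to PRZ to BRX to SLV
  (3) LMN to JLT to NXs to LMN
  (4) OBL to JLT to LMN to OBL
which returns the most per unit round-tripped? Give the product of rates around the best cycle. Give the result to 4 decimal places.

0.9740

(1) 0.8629 × 0.2769 × 3.379 = 0.80737
(2) 4.144 × 0.7689 × 0.2525 = 0.80455
(3) 0.6585 × 0.3703 × 3.768 = 0.91880
(4) 1.229 × 1.46 × 0.5428 = 0.97397
Highest is cycle (4) at 0.9740 (≤1, no arbitrage).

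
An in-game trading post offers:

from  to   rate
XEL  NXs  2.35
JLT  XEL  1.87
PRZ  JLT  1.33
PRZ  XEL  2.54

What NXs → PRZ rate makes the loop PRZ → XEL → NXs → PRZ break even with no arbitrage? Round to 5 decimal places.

0.16753

Known legs of the cycle: 2.54 × 2.35 = 5.969
For no arbitrage the full-cycle product must be 1, so the missing rate is 1 / 5.969 ≈ 0.1675322.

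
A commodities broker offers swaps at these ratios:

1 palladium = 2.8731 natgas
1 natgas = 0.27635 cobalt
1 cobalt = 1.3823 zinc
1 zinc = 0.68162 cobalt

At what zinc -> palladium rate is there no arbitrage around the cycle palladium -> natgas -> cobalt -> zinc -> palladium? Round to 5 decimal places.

0.91114

Known legs of the cycle: 2.8731 × 0.27635 × 1.3823 = 1.0975201920255
For no arbitrage the full-cycle product must be 1, so the missing rate is 1 / 1.0975201920255 ≈ 0.9111450.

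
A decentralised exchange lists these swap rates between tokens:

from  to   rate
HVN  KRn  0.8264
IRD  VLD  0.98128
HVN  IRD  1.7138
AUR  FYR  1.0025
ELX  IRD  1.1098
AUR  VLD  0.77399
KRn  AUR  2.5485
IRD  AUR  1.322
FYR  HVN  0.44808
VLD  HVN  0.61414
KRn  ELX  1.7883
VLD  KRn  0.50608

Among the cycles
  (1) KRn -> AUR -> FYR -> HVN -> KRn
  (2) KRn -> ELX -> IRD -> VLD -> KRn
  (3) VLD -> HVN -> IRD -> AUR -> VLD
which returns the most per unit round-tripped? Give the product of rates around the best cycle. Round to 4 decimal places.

(1) 2.5485 × 1.0025 × 0.44808 × 0.8264 = 0.94605
(2) 1.7883 × 1.1098 × 0.98128 × 0.50608 = 0.98559
(3) 0.61414 × 1.7138 × 1.322 × 0.77399 = 1.07695
Highest is cycle (3) at 1.0769 (>1, arbitrage).

1.0769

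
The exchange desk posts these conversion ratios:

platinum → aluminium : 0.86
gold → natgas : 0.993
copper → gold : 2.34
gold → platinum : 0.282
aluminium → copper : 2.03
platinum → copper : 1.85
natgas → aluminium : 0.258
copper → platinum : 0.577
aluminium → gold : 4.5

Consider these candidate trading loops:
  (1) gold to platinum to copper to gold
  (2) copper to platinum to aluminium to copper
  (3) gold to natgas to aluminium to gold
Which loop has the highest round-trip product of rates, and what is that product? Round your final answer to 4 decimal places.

(1) 0.282 × 1.85 × 2.34 = 1.22078
(2) 0.577 × 0.86 × 2.03 = 1.00733
(3) 0.993 × 0.258 × 4.5 = 1.15287
Highest is cycle (1) at 1.2208 (>1, arbitrage).

1.2208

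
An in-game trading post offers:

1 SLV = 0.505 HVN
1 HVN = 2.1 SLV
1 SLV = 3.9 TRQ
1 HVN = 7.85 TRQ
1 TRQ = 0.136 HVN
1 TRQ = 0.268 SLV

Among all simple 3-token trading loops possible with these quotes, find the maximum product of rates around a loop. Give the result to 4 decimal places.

HVN→SLV→TRQ→HVN: 2.1 × 3.9 × 0.136 = 1.11384
HVN→TRQ→SLV→HVN: 7.85 × 0.268 × 0.505 = 1.06242
Maximum is HVN→SLV→TRQ→HVN at 1.1138; arbitrage exists.

1.1138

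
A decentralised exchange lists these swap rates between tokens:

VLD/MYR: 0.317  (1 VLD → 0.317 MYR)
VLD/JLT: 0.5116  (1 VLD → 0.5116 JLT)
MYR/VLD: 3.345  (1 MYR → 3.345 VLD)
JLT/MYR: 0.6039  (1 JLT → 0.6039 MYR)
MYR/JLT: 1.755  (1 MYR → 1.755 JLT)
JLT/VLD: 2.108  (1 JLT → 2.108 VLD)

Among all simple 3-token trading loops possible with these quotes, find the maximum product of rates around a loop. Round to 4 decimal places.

VLD→MYR→JLT→VLD: 0.317 × 1.755 × 2.108 = 1.17275
VLD→JLT→MYR→VLD: 0.5116 × 0.6039 × 3.345 = 1.03346
Maximum is VLD→MYR→JLT→VLD at 1.1728; arbitrage exists.

1.1728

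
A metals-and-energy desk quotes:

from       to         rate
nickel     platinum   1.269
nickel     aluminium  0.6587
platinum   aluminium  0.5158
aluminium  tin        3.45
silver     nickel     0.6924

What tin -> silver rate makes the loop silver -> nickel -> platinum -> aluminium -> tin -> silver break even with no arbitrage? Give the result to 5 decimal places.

Known legs of the cycle: 0.6924 × 1.269 × 0.5158 × 3.45 = 1.563576426756
For no arbitrage the full-cycle product must be 1, so the missing rate is 1 / 1.563576426756 ≈ 0.6395594.

0.63956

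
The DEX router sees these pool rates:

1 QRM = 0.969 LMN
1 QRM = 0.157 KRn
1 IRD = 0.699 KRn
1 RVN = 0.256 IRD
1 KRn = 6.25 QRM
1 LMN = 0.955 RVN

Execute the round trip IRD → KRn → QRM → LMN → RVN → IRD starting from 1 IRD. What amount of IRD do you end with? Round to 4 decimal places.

1 IRD × 0.699 = 0.699 KRn
0.699 KRn × 6.25 = 4.36875 QRM
4.36875 QRM × 0.969 = 4.23331875 LMN
4.23331875 LMN × 0.955 = 4.04281940625 RVN
4.04281940625 RVN × 0.256 = 1.034961768 IRD

1.0350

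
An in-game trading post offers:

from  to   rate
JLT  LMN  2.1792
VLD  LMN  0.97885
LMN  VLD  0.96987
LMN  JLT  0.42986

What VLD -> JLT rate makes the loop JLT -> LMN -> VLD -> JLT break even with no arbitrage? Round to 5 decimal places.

0.47314

Known legs of the cycle: 2.1792 × 0.96987 = 2.113540704
For no arbitrage the full-cycle product must be 1, so the missing rate is 1 / 2.113540704 ≈ 0.4731397.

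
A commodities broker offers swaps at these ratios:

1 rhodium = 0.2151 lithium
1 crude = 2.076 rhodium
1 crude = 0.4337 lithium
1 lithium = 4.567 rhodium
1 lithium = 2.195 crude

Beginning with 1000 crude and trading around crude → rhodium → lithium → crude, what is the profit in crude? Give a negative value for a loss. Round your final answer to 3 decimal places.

-19.828

1000 crude × 2.076 = 2076 rhodium
2076 rhodium × 0.2151 = 446.5476 lithium
446.5476 lithium × 2.195 = 980.171982 crude
Net change: 980.171982 − 1000 = -19.828018 crude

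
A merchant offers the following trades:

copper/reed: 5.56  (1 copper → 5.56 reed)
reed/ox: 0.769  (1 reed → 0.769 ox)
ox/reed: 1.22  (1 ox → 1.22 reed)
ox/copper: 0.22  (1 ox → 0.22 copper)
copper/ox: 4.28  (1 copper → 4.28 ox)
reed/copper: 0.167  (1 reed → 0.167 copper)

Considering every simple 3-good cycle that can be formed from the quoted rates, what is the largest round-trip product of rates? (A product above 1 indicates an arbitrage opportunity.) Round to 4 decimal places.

copper→reed→ox→copper: 5.56 × 0.769 × 0.22 = 0.94064
copper→ox→reed→copper: 4.28 × 1.22 × 0.167 = 0.87201
Maximum is copper→reed→ox→copper at 0.9406; no arbitrage — every cycle loses value.

0.9406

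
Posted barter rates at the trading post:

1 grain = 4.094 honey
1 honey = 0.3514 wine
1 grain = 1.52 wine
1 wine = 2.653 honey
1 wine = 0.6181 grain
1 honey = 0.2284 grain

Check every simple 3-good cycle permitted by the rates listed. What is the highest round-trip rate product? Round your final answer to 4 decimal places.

0.9210

grain→wine→honey→grain: 1.52 × 2.653 × 0.2284 = 0.92104
grain→honey→wine→grain: 4.094 × 0.3514 × 0.6181 = 0.88922
Maximum is grain→wine→honey→grain at 0.9210; no arbitrage — every cycle loses value.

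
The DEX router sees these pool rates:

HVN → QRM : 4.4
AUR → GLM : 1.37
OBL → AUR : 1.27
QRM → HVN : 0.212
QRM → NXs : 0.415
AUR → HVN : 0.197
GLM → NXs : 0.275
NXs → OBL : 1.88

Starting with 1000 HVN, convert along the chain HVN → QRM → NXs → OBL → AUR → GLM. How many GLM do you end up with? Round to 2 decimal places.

1000 HVN × 4.4 = 4400 QRM
4400 QRM × 0.415 = 1826 NXs
1826 NXs × 1.88 = 3432.88 OBL
3432.88 OBL × 1.27 = 4359.7576 AUR
4359.7576 AUR × 1.37 = 5972.867912 GLM

5972.87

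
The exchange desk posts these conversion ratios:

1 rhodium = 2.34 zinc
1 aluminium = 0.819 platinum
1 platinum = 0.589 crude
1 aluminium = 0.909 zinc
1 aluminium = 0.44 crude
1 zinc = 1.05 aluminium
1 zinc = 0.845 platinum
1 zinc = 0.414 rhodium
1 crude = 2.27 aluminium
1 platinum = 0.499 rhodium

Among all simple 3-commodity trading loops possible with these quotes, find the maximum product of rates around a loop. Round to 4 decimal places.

aluminium→platinum→crude→aluminium: 0.819 × 0.589 × 2.27 = 1.09503
platinum→rhodium→zinc→platinum: 0.499 × 2.34 × 0.845 = 0.98667
Maximum is aluminium→platinum→crude→aluminium at 1.0950; arbitrage exists.

1.0950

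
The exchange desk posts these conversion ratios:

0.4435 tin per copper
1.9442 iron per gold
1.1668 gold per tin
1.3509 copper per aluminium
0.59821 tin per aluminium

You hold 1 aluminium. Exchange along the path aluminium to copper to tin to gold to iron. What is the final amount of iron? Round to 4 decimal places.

1 aluminium × 1.3509 = 1.3509 copper
1.3509 copper × 0.4435 = 0.59912415 tin
0.59912415 tin × 1.1668 = 0.69905805822 gold
0.69905805822 gold × 1.9442 = 1.359108676791324 iron

1.3591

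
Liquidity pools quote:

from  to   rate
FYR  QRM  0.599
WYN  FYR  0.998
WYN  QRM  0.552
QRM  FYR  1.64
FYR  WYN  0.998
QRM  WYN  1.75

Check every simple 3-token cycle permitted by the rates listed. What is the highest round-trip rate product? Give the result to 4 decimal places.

QRM→WYN→FYR→QRM: 1.75 × 0.998 × 0.599 = 1.04615
QRM→FYR→WYN→QRM: 1.64 × 0.998 × 0.552 = 0.90347
Maximum is QRM→WYN→FYR→QRM at 1.0462; arbitrage exists.

1.0462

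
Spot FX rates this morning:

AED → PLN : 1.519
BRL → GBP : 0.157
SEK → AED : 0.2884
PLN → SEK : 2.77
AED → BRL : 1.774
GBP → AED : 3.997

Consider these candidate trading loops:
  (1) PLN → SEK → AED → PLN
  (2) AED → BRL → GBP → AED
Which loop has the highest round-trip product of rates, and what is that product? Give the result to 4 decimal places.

1.2135

(1) 2.77 × 0.2884 × 1.519 = 1.21348
(2) 1.774 × 0.157 × 3.997 = 1.11324
Highest is cycle (1) at 1.2135 (>1, arbitrage).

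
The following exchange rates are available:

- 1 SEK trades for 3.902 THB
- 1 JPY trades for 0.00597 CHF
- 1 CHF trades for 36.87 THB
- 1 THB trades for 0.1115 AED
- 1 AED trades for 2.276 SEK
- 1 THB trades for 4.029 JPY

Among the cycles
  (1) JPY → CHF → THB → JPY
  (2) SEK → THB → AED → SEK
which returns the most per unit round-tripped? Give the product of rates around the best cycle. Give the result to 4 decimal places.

(1) 0.00597 × 36.87 × 4.029 = 0.88684
(2) 3.902 × 0.1115 × 2.276 = 0.99023
Highest is cycle (2) at 0.9902 (≤1, no arbitrage).

0.9902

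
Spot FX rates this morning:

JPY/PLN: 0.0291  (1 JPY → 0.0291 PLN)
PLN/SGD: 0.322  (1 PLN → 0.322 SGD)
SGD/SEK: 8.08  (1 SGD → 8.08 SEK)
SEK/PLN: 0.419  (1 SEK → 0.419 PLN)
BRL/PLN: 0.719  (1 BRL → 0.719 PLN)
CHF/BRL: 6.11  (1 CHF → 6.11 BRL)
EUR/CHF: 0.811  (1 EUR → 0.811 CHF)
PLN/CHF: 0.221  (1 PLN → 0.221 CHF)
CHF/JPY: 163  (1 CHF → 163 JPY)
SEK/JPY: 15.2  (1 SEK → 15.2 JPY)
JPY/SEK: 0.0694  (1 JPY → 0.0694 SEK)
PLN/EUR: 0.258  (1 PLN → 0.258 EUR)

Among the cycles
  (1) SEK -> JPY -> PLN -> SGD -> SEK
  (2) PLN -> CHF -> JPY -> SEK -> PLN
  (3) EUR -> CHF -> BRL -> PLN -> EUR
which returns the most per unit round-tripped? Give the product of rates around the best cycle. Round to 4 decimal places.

1.1508

(1) 15.2 × 0.0291 × 0.322 × 8.08 = 1.15081
(2) 0.221 × 163 × 0.0694 × 0.419 = 1.04750
(3) 0.811 × 6.11 × 0.719 × 0.258 = 0.91920
Highest is cycle (1) at 1.1508 (>1, arbitrage).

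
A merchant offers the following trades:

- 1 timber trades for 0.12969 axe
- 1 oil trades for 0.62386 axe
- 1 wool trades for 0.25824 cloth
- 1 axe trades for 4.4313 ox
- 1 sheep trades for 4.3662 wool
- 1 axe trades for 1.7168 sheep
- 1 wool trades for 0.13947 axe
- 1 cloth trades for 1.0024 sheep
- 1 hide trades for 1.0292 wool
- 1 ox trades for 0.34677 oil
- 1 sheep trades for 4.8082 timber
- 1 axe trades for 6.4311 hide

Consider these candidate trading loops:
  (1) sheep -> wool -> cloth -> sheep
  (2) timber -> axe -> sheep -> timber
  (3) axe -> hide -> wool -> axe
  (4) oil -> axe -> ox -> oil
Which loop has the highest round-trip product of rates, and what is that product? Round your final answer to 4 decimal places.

(1) 4.3662 × 0.25824 × 1.0024 = 1.13023
(2) 0.12969 × 1.7168 × 4.8082 = 1.07055
(3) 6.4311 × 1.0292 × 0.13947 = 0.92314
(4) 0.62386 × 4.4313 × 0.34677 = 0.95865
Highest is cycle (1) at 1.1302 (>1, arbitrage).

1.1302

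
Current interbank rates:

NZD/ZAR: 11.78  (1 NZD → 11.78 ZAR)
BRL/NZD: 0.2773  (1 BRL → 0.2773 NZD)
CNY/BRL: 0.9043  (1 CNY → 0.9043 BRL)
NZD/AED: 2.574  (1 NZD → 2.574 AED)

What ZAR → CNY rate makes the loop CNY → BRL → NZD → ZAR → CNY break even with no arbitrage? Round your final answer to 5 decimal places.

0.33853

Known legs of the cycle: 0.9043 × 0.2773 × 11.78 = 2.9539809542
For no arbitrage the full-cycle product must be 1, so the missing rate is 1 / 2.9539809542 ≈ 0.3385262.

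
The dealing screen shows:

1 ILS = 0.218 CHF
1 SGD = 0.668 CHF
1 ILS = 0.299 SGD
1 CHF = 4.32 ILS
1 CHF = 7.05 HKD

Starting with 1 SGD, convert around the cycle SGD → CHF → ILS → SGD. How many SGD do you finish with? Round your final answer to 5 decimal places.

0.86284

1 SGD × 0.668 = 0.668 CHF
0.668 CHF × 4.32 = 2.88576 ILS
2.88576 ILS × 0.299 = 0.86284224 SGD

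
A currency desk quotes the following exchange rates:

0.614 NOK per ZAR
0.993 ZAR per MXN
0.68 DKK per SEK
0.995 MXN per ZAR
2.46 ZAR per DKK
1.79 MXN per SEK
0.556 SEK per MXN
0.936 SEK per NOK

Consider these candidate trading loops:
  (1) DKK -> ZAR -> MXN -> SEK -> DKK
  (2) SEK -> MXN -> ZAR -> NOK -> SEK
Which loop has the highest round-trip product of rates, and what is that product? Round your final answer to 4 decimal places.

(1) 2.46 × 0.995 × 0.556 × 0.68 = 0.92543
(2) 1.79 × 0.993 × 0.614 × 0.936 = 1.02152
Highest is cycle (2) at 1.0215 (>1, arbitrage).

1.0215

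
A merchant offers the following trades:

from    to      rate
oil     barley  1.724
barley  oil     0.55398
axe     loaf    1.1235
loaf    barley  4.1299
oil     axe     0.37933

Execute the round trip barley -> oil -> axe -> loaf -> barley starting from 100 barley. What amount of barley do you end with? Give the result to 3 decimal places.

97.504

100 barley × 0.55398 = 55.398 oil
55.398 oil × 0.37933 = 21.01412334 axe
21.01412334 axe × 1.1235 = 23.60936757249 loaf
23.60936757249 loaf × 4.1299 = 97.504327137626451 barley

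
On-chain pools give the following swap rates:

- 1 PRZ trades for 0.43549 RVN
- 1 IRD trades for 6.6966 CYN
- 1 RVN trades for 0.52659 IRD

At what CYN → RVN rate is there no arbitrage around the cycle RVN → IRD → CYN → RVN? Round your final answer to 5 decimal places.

Known legs of the cycle: 0.52659 × 6.6966 = 3.526362594
For no arbitrage the full-cycle product must be 1, so the missing rate is 1 / 3.526362594 ≈ 0.2835783.

0.28358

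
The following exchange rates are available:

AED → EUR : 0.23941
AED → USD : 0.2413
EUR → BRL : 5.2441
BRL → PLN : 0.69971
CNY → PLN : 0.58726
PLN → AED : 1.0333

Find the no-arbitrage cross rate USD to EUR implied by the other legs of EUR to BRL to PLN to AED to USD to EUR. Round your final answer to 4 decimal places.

1.0930

Known legs of the cycle: 5.2441 × 0.69971 × 1.0333 × 0.2413 = 0.91489824963595619
For no arbitrage the full-cycle product must be 1, so the missing rate is 1 / 0.91489824963595619 ≈ 1.093018.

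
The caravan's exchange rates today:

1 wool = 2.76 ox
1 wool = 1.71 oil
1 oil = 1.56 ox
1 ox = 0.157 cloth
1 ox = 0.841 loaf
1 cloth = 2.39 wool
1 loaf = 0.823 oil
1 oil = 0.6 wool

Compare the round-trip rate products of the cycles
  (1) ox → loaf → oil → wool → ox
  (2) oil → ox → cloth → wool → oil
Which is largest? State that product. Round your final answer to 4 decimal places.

(1) 0.841 × 0.823 × 0.6 × 2.76 = 1.14619
(2) 1.56 × 0.157 × 2.39 × 1.71 = 1.00096
Highest is cycle (1) at 1.1462 (>1, arbitrage).

1.1462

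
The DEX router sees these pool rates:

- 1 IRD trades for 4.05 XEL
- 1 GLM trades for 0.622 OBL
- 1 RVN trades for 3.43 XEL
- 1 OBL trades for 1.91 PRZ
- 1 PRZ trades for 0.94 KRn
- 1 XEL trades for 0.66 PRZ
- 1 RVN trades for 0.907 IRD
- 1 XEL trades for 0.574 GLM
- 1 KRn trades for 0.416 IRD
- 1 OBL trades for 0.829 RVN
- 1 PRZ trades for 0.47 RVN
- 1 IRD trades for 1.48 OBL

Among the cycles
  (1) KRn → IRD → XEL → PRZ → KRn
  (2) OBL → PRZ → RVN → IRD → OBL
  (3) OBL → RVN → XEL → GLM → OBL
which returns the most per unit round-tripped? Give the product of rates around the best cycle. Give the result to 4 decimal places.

1.2050

(1) 0.416 × 4.05 × 0.66 × 0.94 = 1.04525
(2) 1.91 × 0.47 × 0.907 × 1.48 = 1.20504
(3) 0.829 × 3.43 × 0.574 × 0.622 = 1.01520
Highest is cycle (2) at 1.2050 (>1, arbitrage).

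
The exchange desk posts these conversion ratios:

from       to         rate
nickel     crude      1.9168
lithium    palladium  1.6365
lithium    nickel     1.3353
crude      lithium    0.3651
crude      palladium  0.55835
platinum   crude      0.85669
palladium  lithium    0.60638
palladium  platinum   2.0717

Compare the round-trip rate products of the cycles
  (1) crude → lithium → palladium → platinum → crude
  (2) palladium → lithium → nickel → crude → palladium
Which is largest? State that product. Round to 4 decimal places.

(1) 0.3651 × 1.6365 × 2.0717 × 0.85669 = 1.06042
(2) 0.60638 × 1.3353 × 1.9168 × 0.55835 = 0.86658
Highest is cycle (1) at 1.0604 (>1, arbitrage).

1.0604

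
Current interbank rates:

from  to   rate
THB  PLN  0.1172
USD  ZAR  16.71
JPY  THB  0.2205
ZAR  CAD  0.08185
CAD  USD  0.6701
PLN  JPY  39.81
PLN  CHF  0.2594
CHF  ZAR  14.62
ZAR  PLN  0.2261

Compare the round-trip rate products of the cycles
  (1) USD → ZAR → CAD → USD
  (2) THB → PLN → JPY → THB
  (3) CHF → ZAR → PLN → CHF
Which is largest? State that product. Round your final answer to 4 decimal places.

(1) 16.71 × 0.08185 × 0.6701 = 0.91650
(2) 0.1172 × 39.81 × 0.2205 = 1.02879
(3) 14.62 × 0.2261 × 0.2594 = 0.85747
Highest is cycle (2) at 1.0288 (>1, arbitrage).

1.0288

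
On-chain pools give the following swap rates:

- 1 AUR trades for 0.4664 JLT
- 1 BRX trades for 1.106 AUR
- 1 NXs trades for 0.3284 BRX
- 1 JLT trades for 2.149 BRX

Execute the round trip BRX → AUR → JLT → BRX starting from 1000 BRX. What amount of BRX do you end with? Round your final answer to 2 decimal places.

1108.54

1000 BRX × 1.106 = 1106 AUR
1106 AUR × 0.4664 = 515.8384 JLT
515.8384 JLT × 2.149 = 1108.5367216 BRX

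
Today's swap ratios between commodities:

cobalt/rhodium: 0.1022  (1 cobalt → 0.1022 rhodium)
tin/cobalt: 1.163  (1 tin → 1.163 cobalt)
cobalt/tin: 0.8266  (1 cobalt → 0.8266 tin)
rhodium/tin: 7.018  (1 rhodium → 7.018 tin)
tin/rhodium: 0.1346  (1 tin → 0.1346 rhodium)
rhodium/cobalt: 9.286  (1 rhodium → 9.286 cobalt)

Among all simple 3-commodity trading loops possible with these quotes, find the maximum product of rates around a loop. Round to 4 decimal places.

1.0332

tin→rhodium→cobalt→tin: 0.1346 × 9.286 × 0.8266 = 1.03316
tin→cobalt→rhodium→tin: 1.163 × 0.1022 × 7.018 = 0.83415
Maximum is tin→rhodium→cobalt→tin at 1.0332; arbitrage exists.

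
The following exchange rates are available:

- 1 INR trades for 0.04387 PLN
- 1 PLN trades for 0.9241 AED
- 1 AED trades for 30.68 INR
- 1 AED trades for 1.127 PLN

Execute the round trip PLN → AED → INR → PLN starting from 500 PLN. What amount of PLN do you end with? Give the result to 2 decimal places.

621.89

500 PLN × 0.9241 = 462.05 AED
462.05 AED × 30.68 = 14175.694 INR
14175.694 INR × 0.04387 = 621.88769578 PLN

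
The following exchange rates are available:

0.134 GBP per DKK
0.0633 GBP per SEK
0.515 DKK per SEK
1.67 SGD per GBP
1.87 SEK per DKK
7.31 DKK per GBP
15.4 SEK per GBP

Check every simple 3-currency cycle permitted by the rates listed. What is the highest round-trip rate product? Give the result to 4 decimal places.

1.0628

GBP→SEK→DKK→GBP: 15.4 × 0.515 × 0.134 = 1.06275
GBP→DKK→SEK→GBP: 7.31 × 1.87 × 0.0633 = 0.86529
Maximum is GBP→SEK→DKK→GBP at 1.0628; arbitrage exists.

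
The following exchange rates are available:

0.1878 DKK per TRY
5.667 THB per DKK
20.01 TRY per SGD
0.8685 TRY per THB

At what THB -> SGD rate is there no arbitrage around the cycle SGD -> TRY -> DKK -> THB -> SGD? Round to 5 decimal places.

Known legs of the cycle: 20.01 × 0.1878 × 5.667 = 21.295894626
For no arbitrage the full-cycle product must be 1, so the missing rate is 1 / 21.295894626 ≈ 0.0469574.

0.04696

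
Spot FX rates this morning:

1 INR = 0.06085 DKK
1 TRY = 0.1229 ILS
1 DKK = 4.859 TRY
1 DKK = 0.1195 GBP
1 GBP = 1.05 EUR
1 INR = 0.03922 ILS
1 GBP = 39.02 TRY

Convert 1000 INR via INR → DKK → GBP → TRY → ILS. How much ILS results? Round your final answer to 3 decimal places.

1000 INR × 0.06085 = 60.85 DKK
60.85 DKK × 0.1195 = 7.271575 GBP
7.271575 GBP × 39.02 = 283.7368565 TRY
283.7368565 TRY × 0.1229 = 34.87125966385 ILS

34.871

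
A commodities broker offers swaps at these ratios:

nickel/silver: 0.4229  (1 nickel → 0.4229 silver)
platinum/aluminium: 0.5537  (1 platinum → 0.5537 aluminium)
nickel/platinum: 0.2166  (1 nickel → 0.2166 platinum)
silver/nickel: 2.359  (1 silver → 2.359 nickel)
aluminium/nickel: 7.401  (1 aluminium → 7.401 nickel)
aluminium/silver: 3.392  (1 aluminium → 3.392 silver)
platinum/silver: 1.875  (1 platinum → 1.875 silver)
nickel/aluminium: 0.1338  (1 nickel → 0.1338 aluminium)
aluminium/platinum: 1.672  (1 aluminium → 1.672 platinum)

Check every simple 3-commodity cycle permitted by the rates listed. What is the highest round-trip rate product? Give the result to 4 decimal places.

aluminium→silver→nickel→aluminium: 3.392 × 2.359 × 0.1338 = 1.07063
platinum→silver→nickel→platinum: 1.875 × 2.359 × 0.2166 = 0.95805
aluminium→nickel→platinum→aluminium: 7.401 × 0.2166 × 0.5537 = 0.88761
Maximum is aluminium→silver→nickel→aluminium at 1.0706; arbitrage exists.

1.0706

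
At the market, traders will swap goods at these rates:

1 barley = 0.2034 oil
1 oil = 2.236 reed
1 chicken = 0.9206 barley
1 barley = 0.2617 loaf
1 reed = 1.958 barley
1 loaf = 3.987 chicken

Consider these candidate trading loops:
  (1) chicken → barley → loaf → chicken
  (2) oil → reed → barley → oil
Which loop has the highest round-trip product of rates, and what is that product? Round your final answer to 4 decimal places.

(1) 0.9206 × 0.2617 × 3.987 = 0.96055
(2) 2.236 × 1.958 × 0.2034 = 0.89050
Highest is cycle (1) at 0.9606 (≤1, no arbitrage).

0.9606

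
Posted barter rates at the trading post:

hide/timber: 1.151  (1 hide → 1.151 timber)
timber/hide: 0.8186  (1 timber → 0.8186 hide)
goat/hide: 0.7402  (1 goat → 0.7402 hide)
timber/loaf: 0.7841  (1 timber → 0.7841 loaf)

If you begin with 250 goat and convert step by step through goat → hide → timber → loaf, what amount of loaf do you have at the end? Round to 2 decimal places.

250 goat × 0.7402 = 185.05 hide
185.05 hide × 1.151 = 212.99255 timber
212.99255 timber × 0.7841 = 167.007458455 loaf

167.01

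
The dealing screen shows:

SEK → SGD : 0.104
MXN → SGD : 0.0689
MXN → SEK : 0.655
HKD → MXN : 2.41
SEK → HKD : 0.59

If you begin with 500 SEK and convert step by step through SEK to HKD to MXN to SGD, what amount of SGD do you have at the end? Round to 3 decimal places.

500 SEK × 0.59 = 295 HKD
295 HKD × 2.41 = 710.95 MXN
710.95 MXN × 0.0689 = 48.984455 SGD

48.984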